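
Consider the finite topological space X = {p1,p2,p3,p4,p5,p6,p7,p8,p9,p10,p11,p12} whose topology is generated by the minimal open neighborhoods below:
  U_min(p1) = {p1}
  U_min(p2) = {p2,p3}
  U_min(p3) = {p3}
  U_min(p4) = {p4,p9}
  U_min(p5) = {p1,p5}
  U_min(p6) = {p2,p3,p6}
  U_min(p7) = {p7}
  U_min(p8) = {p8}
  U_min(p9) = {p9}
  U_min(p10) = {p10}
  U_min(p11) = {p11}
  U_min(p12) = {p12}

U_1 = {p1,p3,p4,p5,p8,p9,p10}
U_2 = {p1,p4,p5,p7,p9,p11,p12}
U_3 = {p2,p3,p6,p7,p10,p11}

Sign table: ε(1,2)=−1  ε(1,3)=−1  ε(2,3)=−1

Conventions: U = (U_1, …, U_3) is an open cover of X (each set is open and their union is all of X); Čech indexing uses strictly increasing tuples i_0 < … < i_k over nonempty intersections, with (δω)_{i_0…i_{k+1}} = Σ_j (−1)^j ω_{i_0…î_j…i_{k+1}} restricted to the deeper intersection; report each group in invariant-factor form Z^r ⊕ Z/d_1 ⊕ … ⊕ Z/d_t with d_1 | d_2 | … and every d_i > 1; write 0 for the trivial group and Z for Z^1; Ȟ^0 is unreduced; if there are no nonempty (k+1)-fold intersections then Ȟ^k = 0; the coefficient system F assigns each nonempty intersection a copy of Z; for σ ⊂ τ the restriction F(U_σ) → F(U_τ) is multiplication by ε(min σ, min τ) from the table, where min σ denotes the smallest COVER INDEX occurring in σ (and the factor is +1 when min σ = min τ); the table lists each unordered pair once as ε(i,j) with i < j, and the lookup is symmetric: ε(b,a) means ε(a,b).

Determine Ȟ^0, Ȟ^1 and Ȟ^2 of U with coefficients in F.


Ȟ^0 = 0, Ȟ^1 = Z/2, Ȟ^2 = 0

nerve simplices:
  U12={p1,p4,p5,p9} U13={p3,p10} U23={p7,p11}
C dims 3,3; δ0: rk 3, SNF 1^2·2
degree 0: 3−3−0 = 0 → Ȟ^0 ≅ 0
degree 1: 3−0−3 = 0 plus torsion [2] → Ȟ^1 ≅ Z/2
degree 2: 0−0−0 = 0 → Ȟ^2 ≅ 0


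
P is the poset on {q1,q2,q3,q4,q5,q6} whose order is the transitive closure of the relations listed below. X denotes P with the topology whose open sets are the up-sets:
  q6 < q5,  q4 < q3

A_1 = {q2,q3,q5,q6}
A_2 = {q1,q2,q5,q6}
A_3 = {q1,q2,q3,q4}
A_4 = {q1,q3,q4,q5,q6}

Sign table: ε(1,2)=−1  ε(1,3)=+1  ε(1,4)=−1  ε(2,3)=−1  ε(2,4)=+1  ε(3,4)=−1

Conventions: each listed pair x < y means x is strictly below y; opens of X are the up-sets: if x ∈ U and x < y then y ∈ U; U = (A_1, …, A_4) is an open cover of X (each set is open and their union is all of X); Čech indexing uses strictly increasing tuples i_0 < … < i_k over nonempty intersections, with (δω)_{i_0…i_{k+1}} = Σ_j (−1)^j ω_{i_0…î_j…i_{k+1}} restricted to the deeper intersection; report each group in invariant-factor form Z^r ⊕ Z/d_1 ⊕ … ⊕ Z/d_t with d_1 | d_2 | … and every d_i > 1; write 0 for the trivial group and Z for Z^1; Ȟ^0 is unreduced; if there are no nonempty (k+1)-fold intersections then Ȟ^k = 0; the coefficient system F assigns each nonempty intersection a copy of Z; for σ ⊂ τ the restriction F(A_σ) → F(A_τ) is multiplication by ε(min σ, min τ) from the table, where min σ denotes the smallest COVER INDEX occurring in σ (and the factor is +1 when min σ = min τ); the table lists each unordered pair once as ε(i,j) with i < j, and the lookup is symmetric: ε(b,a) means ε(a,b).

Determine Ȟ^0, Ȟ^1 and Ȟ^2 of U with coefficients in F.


nerve of the cover:
  A12={q2,q5,q6} A13={q2,q3} A14={q3,q5,q6} A23={q1,q2} A24={q1,q5,q6} A34={q1,q3,q4}
  A123={q2} A124={q5,q6} A134={q3} A234={q1}
C dims 4,6,4; δ0: rk 3, SNF 1^3; δ1: rk 3, SNF 1^3
Ȟ^0 = (4 − 3) − 0 = 1, so Ȟ^0 ≅ Z
Ȟ^1 = (6 − 3) − 3 = 0, so Ȟ^1 ≅ 0
Ȟ^2 = (4 − 0) − 3 = 1, so Ȟ^2 ≅ Z

Ȟ^0(U;F) ≅ Z, Ȟ^1(U;F) ≅ 0, Ȟ^2(U;F) ≅ Z


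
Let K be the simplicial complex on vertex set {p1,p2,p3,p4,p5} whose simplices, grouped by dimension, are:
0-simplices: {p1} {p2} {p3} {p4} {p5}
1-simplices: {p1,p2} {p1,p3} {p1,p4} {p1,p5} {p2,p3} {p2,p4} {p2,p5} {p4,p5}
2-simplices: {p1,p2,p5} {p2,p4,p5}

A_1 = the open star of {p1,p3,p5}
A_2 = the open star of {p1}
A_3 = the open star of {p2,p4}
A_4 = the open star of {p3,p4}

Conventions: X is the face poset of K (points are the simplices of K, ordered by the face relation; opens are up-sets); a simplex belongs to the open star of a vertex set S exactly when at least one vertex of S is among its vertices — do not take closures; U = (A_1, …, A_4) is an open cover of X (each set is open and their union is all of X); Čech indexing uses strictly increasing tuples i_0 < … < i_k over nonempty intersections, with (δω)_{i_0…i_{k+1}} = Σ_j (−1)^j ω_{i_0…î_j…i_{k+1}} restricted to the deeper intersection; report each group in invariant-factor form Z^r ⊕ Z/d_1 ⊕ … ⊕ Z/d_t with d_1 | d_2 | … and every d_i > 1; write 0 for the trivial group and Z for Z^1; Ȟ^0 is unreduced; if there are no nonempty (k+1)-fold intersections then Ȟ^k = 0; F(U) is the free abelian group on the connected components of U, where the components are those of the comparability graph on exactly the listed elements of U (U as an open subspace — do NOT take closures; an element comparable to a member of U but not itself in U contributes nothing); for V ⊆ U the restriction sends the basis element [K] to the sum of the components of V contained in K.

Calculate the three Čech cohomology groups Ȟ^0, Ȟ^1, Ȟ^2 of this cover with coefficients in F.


Ȟ^0 ≅ Z, Ȟ^1 ≅ Z^2, Ȟ^2 ≅ 0

intersection data:
  A1={{p1},{p3},{p5},{p1,p2},{p1,p3},{p1,p4},{p1,p5},{p2,p3},{p2,p5},{p4,p5},{p1,p2,p5},{p2,p4,p5}} A2={{p1},{p1,p2},{p1,p3},{p1,p4},{p1,p5},{p1,p2,p5}} A3={{p2},{p4},{p1,p2},{p1,p4},{p2,p3},{p2,p4},{p2,p5},{p4,p5},{p1,p2,p5},{p2,p4,p5}} A4={{p3},{p4},{p1,p3},{p1,p4},{p2,p3},{p2,p4},{p4,p5},{p2,p4,p5}}
  A12={{p1},{p1,p2},{p1,p3},{p1,p4},{p1,p5},{p1,p2,p5}} A13={{p1,p2},{p1,p4},{p2,p3},{p2,p5},{p4,p5},{p1,p2,p5},{p2,p4,p5}} A14={{p3},{p1,p3},{p1,p4},{p2,p3},{p4,p5},{p2,p4,p5}} A23={{p1,p2},{p1,p4},{p1,p2,p5}} A24={{p1,p3},{p1,p4}} A34={{p4},{p1,p4},{p2,p3},{p2,p4},{p4,p5},{p2,p4,p5}}
  A123={{p1,p2},{p1,p4},{p1,p2,p5}} A124={{p1,p3},{p1,p4}} A134={{p1,p4},{p2,p3},{p4,p5},{p2,p4,p5}} A234={{p1,p4}}
  A1234={{p1,p4}}
components per intersection:
  A1: {{p1},{p3},{p5},{p1,p2},{p1,p3},{p1,p4},{p1,p5},{p2,p3},{p2,p5},{p4,p5},{p1,p2,p5},{p2,p4,p5}}
  A2: {{p1},{p1,p2},{p1,p3},{p1,p4},{p1,p5},{p1,p2,p5}}
  A3: {{p2},{p4},{p1,p2},{p1,p4},{p2,p3},{p2,p4},{p2,p5},{p4,p5},{p1,p2,p5},{p2,p4,p5}}
  A4: {{p3},{p1,p3},{p2,p3}} {{p4},{p1,p4},{p2,p4},{p4,p5},{p2,p4,p5}}
  A12: {{p1},{p1,p2},{p1,p3},{p1,p4},{p1,p5},{p1,p2,p5}}
  A13: {{p1,p2},{p2,p5},{p4,p5},{p1,p2,p5},{p2,p4,p5}} {{p1,p4}} {{p2,p3}}
  A14: {{p3},{p1,p3},{p2,p3}} {{p1,p4}} {{p4,p5},{p2,p4,p5}}
  A23: {{p1,p2},{p1,p2,p5}} {{p1,p4}}
  A24: {{p1,p3}} {{p1,p4}}
  A34: {{p4},{p1,p4},{p2,p4},{p4,p5},{p2,p4,p5}} {{p2,p3}}
  A123: {{p1,p2},{p1,p2,p5}} {{p1,p4}}
  A124: {{p1,p3}} {{p1,p4}}
  A134: {{p1,p4}} {{p2,p3}} {{p4,p5},{p2,p4,p5}}
  A234: {{p1,p4}}
  A1234: {{p1,p4}}
C dims 5,13,8,1; δ0: rk 4, SNF 1^4; δ1: rk 7, SNF 1^7; δ2: rk 1, SNF 1^1
Ȟ^0 = (5 − 4) − 0 = 1, so Ȟ^0 ≅ Z
Ȟ^1 = (13 − 7) − 4 = 2, so Ȟ^1 ≅ Z^2
Ȟ^2 = (8 − 1) − 7 = 0, so Ȟ^2 ≅ 0


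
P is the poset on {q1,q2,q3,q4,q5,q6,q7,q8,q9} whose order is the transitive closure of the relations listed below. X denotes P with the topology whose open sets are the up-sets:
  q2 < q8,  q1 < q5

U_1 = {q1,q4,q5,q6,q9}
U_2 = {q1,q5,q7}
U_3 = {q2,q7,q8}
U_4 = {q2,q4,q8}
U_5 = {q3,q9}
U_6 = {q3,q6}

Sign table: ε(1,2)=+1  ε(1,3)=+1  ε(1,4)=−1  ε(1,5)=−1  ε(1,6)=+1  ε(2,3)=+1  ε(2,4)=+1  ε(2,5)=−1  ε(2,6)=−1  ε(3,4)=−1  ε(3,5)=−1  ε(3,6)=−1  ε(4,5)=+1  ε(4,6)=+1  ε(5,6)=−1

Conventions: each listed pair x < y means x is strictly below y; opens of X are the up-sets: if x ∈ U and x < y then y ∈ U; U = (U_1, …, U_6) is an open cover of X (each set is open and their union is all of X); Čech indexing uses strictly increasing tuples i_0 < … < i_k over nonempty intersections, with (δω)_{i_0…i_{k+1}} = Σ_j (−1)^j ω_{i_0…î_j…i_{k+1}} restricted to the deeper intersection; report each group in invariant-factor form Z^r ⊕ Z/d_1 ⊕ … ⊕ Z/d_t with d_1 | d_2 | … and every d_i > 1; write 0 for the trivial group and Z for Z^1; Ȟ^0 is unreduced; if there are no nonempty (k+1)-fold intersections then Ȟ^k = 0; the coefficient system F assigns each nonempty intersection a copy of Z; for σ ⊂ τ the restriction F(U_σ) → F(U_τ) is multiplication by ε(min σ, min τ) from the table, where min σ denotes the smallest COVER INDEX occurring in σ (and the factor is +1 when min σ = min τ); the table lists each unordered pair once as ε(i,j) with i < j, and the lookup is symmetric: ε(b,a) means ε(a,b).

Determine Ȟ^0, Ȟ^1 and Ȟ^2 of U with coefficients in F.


Ȟ^0(U;F) ≅ Z; Ȟ^1(U;F) ≅ Z^2; Ȟ^2(U;F) ≅ 0

nonempty intersections:
  U12={q1,q5} U14={q4} U15={q9} U16={q6} U23={q7} U34={q2,q8} U56={q3}
C dims 6,7; δ0: rk 5, SNF 1^5
Ȟ^0: (6−5)−0=1 ⇒ Z
Ȟ^1: (7−0)−5=2 ⇒ Z^2
Ȟ^2: (0−0)−0=0 ⇒ 0


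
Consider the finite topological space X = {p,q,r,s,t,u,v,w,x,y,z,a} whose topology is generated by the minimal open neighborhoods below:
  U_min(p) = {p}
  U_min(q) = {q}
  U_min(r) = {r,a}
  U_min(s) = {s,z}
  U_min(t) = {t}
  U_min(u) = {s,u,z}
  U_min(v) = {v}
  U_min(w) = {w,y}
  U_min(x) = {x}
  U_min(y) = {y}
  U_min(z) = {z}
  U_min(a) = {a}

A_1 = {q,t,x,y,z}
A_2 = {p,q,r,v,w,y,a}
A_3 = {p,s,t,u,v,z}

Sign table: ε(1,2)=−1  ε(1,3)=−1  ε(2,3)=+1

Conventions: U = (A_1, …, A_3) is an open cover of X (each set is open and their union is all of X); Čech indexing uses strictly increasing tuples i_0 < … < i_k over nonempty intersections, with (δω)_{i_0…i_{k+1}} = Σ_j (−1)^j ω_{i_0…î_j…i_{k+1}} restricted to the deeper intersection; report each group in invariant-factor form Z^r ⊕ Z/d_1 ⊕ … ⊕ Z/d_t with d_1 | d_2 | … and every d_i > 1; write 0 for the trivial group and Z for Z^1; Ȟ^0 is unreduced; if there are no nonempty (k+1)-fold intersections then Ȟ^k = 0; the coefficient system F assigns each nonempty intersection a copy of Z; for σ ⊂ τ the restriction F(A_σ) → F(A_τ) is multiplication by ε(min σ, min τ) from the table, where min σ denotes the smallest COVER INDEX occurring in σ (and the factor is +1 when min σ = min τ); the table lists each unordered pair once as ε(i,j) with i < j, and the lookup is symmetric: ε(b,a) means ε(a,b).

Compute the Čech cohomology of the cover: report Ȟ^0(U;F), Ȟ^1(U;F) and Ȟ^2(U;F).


nonempty overlaps:
  A12={q,y} A13={t,z} A23={p,v}
C dims 3,3; δ0: rk 2, SNF 1^2
degree 0: 3−2−0 = 1 → Ȟ^0 ≅ Z
degree 1: 3−0−2 = 1 → Ȟ^1 ≅ Z
degree 2: 0−0−0 = 0 → Ȟ^2 ≅ 0

Ȟ^0 = Z,  Ȟ^1 = Z,  Ȟ^2 = 0


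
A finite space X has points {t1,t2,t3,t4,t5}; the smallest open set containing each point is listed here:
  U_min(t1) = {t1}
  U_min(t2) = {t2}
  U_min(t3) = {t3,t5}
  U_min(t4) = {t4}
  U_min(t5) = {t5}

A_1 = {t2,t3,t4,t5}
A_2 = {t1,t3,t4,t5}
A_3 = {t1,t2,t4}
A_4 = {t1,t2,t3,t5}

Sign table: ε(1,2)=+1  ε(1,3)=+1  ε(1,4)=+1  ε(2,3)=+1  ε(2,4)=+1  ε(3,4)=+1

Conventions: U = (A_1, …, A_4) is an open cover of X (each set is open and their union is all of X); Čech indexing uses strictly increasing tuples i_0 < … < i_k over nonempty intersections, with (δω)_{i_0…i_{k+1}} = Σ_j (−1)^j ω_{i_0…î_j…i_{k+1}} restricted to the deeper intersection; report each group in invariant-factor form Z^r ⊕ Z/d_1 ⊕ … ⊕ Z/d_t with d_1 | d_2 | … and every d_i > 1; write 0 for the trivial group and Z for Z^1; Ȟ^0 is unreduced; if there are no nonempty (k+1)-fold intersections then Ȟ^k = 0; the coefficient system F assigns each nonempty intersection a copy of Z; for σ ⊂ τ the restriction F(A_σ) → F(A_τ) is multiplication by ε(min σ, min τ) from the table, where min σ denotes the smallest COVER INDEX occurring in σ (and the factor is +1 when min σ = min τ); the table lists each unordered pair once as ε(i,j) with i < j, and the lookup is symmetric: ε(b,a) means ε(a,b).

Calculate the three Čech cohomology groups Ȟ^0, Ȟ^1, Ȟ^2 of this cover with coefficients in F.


Ȟ^0 ≅ Z, Ȟ^1 ≅ 0 and Ȟ^2 ≅ Z

cover nerve:
  A12={t3,t4,t5} A13={t2,t4} A14={t2,t3,t5} A23={t1,t4} A24={t1,t3,t5} A34={t1,t2}
  A123={t4} A124={t3,t5} A134={t2} A234={t1}
C dims 4,6,4; δ0: rk 3, SNF 1^3; δ1: rk 3, SNF 1^3
Ȟ^0: (4−3)−0=1 ⇒ Z
Ȟ^1: (6−3)−3=0 ⇒ 0
Ȟ^2: (4−0)−3=1 ⇒ Z


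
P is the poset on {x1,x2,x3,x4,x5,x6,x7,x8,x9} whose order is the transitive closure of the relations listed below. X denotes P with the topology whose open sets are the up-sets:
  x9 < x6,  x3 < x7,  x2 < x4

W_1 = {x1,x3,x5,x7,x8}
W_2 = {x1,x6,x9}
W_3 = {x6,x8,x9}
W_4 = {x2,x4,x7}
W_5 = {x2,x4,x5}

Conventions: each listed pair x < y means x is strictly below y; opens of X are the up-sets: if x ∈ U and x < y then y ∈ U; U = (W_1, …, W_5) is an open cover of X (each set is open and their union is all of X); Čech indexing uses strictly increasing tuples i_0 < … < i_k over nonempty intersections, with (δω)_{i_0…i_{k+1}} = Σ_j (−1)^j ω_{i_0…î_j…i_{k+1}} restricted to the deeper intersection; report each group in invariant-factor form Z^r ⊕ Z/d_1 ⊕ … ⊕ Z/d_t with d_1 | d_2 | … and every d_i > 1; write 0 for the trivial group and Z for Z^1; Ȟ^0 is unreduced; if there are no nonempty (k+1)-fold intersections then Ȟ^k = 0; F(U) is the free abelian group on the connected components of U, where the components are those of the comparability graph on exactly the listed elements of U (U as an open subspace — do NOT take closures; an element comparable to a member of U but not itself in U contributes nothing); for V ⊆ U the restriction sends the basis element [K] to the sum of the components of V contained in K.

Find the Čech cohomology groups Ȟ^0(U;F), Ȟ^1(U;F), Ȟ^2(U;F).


nonempty intersections:
  W12={x1} W13={x8} W14={x7} W15={x5} W23={x6,x9} W45={x2,x4}
components per intersection:
  W1: {x1} {x3,x7} {x5} {x8}
  W2: {x1} {x6,x9}
  W3: {x6,x9} {x8}
  W4: {x2,x4} {x7}
  W5: {x2,x4} {x5}
  W12: {x1}
  W13: {x8}
  W14: {x7}
  W15: {x5}
  W23: {x6,x9}
  W45: {x2,x4}
C dims 12,6; δ0: rk 6, SNF 1^6
Ȟ^0: (12−6)−0=6 ⇒ Z^6
Ȟ^1: (6−0)−6=0 ⇒ 0
Ȟ^2: (0−0)−0=0 ⇒ 0

Ȟ^0(U;F) ≅ Z^6; Ȟ^1(U;F) ≅ 0; Ȟ^2(U;F) ≅ 0


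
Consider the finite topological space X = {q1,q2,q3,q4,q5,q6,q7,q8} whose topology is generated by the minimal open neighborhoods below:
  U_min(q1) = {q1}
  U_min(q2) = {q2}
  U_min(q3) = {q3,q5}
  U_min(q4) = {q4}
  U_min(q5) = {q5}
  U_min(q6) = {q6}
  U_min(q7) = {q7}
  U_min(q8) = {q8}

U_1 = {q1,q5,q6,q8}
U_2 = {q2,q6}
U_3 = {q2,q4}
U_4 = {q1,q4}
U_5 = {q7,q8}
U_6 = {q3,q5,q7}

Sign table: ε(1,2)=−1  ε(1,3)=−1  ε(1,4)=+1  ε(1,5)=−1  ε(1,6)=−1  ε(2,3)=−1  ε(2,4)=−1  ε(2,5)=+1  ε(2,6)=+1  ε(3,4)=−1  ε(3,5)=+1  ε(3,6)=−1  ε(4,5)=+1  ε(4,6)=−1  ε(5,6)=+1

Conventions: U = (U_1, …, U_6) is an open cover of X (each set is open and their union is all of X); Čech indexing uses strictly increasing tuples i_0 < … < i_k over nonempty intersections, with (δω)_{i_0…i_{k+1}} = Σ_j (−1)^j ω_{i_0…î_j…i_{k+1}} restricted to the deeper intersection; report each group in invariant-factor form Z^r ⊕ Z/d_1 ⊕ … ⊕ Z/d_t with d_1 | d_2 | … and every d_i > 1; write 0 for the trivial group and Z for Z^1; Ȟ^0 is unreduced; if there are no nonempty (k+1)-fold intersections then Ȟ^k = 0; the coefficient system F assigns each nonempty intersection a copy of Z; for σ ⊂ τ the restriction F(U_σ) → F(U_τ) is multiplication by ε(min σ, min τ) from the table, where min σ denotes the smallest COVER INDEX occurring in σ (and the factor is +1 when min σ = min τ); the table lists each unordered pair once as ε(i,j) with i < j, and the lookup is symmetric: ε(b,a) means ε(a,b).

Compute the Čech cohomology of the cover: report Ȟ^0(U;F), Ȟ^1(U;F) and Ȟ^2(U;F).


nerve simplices:
  U12={q6} U14={q1} U15={q8} U16={q5} U23={q2} U34={q4} U56={q7}
C dims 6,7; δ0: rk 6, SNF 1^5·2
degree 0: 6−6−0 = 0 → Ȟ^0 ≅ 0
degree 1: 7−0−6 = 1 plus torsion [2] → Ȟ^1 ≅ Z ⊕ Z/2
degree 2: 0−0−0 = 0 → Ȟ^2 ≅ 0

Ȟ^0(U;F) ≅ 0; Ȟ^1(U;F) ≅ Z ⊕ Z/2; Ȟ^2(U;F) ≅ 0


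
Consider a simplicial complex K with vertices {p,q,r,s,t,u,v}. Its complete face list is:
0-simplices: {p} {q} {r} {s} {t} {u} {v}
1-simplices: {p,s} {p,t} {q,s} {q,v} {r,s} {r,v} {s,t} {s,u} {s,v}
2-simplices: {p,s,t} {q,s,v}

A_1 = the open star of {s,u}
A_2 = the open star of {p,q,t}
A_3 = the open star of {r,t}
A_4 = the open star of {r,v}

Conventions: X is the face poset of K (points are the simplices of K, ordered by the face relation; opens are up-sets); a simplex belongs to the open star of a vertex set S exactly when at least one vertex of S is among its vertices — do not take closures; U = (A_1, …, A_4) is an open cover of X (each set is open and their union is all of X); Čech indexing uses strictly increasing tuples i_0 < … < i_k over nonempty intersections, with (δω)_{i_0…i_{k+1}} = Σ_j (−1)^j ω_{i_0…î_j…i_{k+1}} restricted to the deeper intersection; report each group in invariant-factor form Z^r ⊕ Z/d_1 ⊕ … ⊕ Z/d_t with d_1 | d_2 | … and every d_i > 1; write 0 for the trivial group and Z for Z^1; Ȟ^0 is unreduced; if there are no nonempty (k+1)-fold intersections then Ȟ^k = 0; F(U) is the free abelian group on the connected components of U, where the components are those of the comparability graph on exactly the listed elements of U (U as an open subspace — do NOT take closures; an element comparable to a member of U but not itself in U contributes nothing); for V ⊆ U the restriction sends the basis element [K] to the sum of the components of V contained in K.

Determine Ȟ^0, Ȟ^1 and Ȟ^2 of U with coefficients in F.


Ȟ^0 = Z, Ȟ^1 = Z and Ȟ^2 = 0

nerve of the cover:
  A1={{s},{u},{p,s},{q,s},{r,s},{s,t},{s,u},{s,v},{p,s,t},{q,s,v}} A2={{p},{q},{t},{p,s},{p,t},{q,s},{q,v},{s,t},{p,s,t},{q,s,v}} A3={{r},{t},{p,t},{r,s},{r,v},{s,t},{p,s,t}} A4={{r},{v},{q,v},{r,s},{r,v},{s,v},{q,s,v}}
  A12={{p,s},{q,s},{s,t},{p,s,t},{q,s,v}} A13={{r,s},{s,t},{p,s,t}} A14={{r,s},{s,v},{q,s,v}} A23={{t},{p,t},{s,t},{p,s,t}} A24={{q,v},{q,s,v}} A34={{r},{r,s},{r,v}}
  A123={{s,t},{p,s,t}} A124={{q,s,v}} A134={{r,s}}
components per intersection:
  A1: {{s},{u},{p,s},{q,s},{r,s},{s,t},{s,u},{s,v},{p,s,t},{q,s,v}}
  A2: {{p},{t},{p,s},{p,t},{s,t},{p,s,t}} {{q},{q,s},{q,v},{q,s,v}}
  A3: {{r},{r,s},{r,v}} {{t},{p,t},{s,t},{p,s,t}}
  A4: {{r},{v},{q,v},{r,s},{r,v},{s,v},{q,s,v}}
  A12: {{p,s},{s,t},{p,s,t}} {{q,s},{q,s,v}}
  A13: {{r,s}} {{s,t},{p,s,t}}
  A14: {{r,s}} {{s,v},{q,s,v}}
  A23: {{t},{p,t},{s,t},{p,s,t}}
  A24: {{q,v},{q,s,v}}
  A34: {{r},{r,s},{r,v}}
  A123: {{s,t},{p,s,t}}
  A124: {{q,s,v}}
  A134: {{r,s}}
C dims 6,9,3; δ0: rk 5, SNF 1^5; δ1: rk 3, SNF 1^3
Ȟ^0 = (6 − 5) − 0 = 1, so Ȟ^0 ≅ Z
Ȟ^1 = (9 − 3) − 5 = 1, so Ȟ^1 ≅ Z
Ȟ^2 = (3 − 0) − 3 = 0, so Ȟ^2 ≅ 0


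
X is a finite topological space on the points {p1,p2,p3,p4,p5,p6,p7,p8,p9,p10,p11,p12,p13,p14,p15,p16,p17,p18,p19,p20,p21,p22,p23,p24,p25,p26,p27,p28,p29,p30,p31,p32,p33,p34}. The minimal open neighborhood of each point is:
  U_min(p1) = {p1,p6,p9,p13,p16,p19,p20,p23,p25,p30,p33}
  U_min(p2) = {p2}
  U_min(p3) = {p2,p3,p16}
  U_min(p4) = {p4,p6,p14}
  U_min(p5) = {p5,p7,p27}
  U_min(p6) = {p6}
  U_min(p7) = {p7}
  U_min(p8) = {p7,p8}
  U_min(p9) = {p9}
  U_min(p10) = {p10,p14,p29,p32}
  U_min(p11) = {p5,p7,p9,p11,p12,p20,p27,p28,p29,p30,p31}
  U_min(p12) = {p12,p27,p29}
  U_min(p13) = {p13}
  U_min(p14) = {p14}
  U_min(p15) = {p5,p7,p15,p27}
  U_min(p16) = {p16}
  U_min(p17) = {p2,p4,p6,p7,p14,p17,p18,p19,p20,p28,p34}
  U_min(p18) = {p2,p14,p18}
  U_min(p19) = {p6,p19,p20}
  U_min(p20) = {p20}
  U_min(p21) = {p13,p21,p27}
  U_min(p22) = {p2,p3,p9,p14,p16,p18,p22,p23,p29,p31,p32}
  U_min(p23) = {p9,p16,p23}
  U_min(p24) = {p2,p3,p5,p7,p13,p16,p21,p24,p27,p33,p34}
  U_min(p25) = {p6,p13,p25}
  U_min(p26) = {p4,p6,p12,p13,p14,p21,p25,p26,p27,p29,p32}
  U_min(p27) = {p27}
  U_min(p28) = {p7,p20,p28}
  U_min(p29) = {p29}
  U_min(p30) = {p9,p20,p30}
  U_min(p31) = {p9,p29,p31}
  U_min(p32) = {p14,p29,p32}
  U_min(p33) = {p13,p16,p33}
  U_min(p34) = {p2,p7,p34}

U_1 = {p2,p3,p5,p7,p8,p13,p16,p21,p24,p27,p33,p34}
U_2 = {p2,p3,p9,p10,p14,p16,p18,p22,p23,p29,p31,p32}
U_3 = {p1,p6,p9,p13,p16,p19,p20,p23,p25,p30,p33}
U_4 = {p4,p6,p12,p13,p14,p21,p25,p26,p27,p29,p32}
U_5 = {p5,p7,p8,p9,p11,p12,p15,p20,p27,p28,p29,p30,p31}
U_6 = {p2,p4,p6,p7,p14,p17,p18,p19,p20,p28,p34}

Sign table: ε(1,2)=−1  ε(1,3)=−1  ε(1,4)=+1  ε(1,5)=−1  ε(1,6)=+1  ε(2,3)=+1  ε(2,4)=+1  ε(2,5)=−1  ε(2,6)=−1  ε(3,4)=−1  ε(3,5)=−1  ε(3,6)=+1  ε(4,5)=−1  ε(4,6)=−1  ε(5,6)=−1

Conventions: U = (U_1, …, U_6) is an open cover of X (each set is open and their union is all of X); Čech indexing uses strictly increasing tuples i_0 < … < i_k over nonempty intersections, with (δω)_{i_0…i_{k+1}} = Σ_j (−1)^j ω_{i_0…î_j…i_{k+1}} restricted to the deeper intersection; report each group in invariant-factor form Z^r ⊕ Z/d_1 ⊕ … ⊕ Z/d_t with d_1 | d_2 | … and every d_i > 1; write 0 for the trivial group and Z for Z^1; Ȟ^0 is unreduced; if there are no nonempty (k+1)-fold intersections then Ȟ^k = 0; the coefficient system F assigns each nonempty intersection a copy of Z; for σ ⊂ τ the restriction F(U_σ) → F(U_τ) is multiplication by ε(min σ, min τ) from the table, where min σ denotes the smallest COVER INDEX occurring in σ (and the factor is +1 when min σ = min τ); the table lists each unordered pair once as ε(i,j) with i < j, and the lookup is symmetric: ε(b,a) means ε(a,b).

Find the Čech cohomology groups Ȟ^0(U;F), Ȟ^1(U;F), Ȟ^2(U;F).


nerve of the cover:
  U12={p2,p3,p16} U13={p13,p16,p33} U14={p13,p21,p27} U15={p5,p7,p8,p27} U16={p2,p7,p34} U23={p9,p16,p23} U24={p14,p29,p32} U25={p9,p29,p31} U26={p2,p14,p18} U34={p6,p13,p25} U35={p9,p20,p30} U36={p6,p19,p20} U45={p12,p27,p29} U46={p4,p6,p14} U56={p7,p20,p28}
  U123={p16} U126={p2} U134={p13} U145={p27} U156={p7} U235={p9} U245={p29} U246={p14} U346={p6} U356={p20}
C dims 6,15,10; δ0: rk 6, SNF 1^5·2; δ1: rk 9, SNF 1^9
Ȟ^0 = (6 − 6) − 0 = 0, so Ȟ^0 ≅ 0
Ȟ^1 = (15 − 9) − 6 = 0 plus torsion [2], so Ȟ^1 ≅ Z/2
Ȟ^2 = (10 − 0) − 9 = 1, so Ȟ^2 ≅ Z

Ȟ^0 ≅ 0; Ȟ^1 ≅ Z/2; Ȟ^2 ≅ Z


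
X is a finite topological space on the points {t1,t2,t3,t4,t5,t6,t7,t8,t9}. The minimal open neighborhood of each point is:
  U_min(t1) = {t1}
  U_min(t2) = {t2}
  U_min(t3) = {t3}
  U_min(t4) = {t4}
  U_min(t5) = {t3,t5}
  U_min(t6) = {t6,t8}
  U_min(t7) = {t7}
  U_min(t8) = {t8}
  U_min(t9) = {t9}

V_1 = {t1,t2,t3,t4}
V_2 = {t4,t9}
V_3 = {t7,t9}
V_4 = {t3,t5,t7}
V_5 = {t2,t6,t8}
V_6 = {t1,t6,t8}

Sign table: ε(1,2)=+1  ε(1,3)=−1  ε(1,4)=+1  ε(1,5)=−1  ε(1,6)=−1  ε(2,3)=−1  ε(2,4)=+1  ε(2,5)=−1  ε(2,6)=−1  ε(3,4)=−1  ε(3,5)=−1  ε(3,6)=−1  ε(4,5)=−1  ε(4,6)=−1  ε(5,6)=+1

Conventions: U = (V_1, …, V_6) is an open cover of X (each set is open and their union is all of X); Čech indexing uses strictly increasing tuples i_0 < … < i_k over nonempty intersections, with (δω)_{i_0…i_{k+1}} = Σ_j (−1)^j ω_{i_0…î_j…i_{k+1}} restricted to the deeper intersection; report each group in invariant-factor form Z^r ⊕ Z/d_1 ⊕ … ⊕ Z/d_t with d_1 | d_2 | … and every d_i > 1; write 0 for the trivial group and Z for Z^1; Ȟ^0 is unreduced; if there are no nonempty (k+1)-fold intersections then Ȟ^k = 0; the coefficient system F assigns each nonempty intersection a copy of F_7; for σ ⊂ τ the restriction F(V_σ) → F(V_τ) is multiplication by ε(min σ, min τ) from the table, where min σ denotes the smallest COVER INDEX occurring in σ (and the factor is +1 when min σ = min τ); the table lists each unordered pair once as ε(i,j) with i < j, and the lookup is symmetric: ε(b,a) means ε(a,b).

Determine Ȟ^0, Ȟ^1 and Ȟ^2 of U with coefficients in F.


Ȟ^0 ≅ Z/7, Ȟ^1 ≅ Z/7 ⊕ Z/7 and Ȟ^2 ≅ 0

intersection data:
  V12={t4} V14={t3} V15={t2} V16={t1} V23={t9} V34={t7} V56={t6,t8}
C dims 6,7; δ0: rk_F7 5
Ȟ^0 = (6 − 5) − 0 = 1, so Ȟ^0 ≅ Z/7
Ȟ^1 = (7 − 0) − 5 = 2, so Ȟ^1 ≅ Z/7 ⊕ Z/7
Ȟ^2 = (0 − 0) − 0 = 0, so Ȟ^2 ≅ 0


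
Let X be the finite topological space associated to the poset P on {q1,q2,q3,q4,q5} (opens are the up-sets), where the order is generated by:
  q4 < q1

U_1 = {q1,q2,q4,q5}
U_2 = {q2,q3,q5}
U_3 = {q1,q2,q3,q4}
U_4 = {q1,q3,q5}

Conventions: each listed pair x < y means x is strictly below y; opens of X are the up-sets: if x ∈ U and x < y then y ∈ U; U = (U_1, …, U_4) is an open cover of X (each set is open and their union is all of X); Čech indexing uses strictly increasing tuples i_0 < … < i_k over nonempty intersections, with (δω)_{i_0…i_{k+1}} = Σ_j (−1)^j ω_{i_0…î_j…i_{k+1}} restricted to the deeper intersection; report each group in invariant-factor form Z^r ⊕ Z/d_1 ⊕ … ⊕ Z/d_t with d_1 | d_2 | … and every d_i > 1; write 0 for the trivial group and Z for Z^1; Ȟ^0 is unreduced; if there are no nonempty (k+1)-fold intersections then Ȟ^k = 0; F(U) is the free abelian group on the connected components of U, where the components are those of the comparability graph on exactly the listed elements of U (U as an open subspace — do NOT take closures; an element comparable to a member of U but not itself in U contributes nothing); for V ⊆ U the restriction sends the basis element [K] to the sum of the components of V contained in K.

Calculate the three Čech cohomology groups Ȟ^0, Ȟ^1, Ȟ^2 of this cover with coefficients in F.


nerve of the cover:
  U12={q2,q5} U13={q1,q2,q4} U14={q1,q5} U23={q2,q3} U24={q3,q5} U34={q1,q3}
  U123={q2} U124={q5} U134={q1} U234={q3}
components per intersection:
  U1: {q1,q4} {q2} {q5}
  U2: {q2} {q3} {q5}
  U3: {q1,q4} {q2} {q3}
  U4: {q1} {q3} {q5}
  U12: {q2} {q5}
  U13: {q1,q4} {q2}
  U14: {q1} {q5}
  U23: {q2} {q3}
  U24: {q3} {q5}
  U34: {q1} {q3}
  U123: {q2}
  U124: {q5}
  U134: {q1}
  U234: {q3}
C dims 12,12,4; δ0: rk 8, SNF 1^8; δ1: rk 4, SNF 1^4
Ȟ^0 = (12 − 8) − 0 = 4, so Ȟ^0 ≅ Z^4
Ȟ^1 = (12 − 4) − 8 = 0, so Ȟ^1 ≅ 0
Ȟ^2 = (4 − 0) − 4 = 0, so Ȟ^2 ≅ 0

Ȟ^0(U;F) ≅ Z^4, Ȟ^1(U;F) ≅ 0, Ȟ^2(U;F) ≅ 0


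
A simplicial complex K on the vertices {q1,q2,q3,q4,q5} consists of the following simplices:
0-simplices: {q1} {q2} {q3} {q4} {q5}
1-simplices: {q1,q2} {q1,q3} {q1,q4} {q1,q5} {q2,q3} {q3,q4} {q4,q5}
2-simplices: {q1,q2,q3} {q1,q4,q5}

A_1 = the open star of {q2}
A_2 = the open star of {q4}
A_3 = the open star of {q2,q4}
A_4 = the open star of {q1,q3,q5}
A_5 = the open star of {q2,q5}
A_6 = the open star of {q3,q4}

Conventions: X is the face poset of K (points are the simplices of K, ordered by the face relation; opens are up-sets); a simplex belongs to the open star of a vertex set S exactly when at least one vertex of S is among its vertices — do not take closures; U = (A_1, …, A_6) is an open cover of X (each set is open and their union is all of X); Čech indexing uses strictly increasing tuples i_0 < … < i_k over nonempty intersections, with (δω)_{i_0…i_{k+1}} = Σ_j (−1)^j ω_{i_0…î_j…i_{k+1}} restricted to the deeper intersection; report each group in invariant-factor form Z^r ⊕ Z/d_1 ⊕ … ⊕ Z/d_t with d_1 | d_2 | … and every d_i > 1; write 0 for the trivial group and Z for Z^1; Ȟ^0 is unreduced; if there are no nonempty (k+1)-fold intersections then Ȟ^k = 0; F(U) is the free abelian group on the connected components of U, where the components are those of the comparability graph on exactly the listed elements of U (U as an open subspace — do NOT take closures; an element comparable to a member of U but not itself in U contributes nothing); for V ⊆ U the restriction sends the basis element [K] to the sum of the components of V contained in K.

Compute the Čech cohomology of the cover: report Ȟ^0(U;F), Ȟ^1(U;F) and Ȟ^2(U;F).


nonempty overlaps:
  A1={{q2},{q1,q2},{q2,q3},{q1,q2,q3}} A2={{q4},{q1,q4},{q3,q4},{q4,q5},{q1,q4,q5}} A3={{q2},{q4},{q1,q2},{q1,q4},{q2,q3},{q3,q4},{q4,q5},{q1,q2,q3},{q1,q4,q5}} A4={{q1},{q3},{q5},{q1,q2},{q1,q3},{q1,q4},{q1,q5},{q2,q3},{q3,q4},{q4,q5},{q1,q2,q3},{q1,q4,q5}} A5={{q2},{q5},{q1,q2},{q1,q5},{q2,q3},{q4,q5},{q1,q2,q3},{q1,q4,q5}} A6={{q3},{q4},{q1,q3},{q1,q4},{q2,q3},{q3,q4},{q4,q5},{q1,q2,q3},{q1,q4,q5}}
  A13={{q2},{q1,q2},{q2,q3},{q1,q2,q3}} A14={{q1,q2},{q2,q3},{q1,q2,q3}} A15={{q2},{q1,q2},{q2,q3},{q1,q2,q3}} A16={{q2,q3},{q1,q2,q3}} A23={{q4},{q1,q4},{q3,q4},{q4,q5},{q1,q4,q5}} A24={{q1,q4},{q3,q4},{q4,q5},{q1,q4,q5}} A25={{q4,q5},{q1,q4,q5}} A26={{q4},{q1,q4},{q3,q4},{q4,q5},{q1,q4,q5}} A34={{q1,q2},{q1,q4},{q2,q3},{q3,q4},{q4,q5},{q1,q2,q3},{q1,q4,q5}} A35={{q2},{q1,q2},{q2,q3},{q4,q5},{q1,q2,q3},{q1,q4,q5}} A36={{q4},{q1,q4},{q2,q3},{q3,q4},{q4,q5},{q1,q2,q3},{q1,q4,q5}} A45={{q5},{q1,q2},{q1,q5},{q2,q3},{q4,q5},{q1,q2,q3},{q1,q4,q5}} A46={{q3},{q1,q3},{q1,q4},{q2,q3},{q3,q4},{q4,q5},{q1,q2,q3},{q1,q4,q5}} A56={{q2,q3},{q4,q5},{q1,q2,q3},{q1,q4,q5}}
  A134={{q1,q2},{q2,q3},{q1,q2,q3}} A135={{q2},{q1,q2},{q2,q3},{q1,q2,q3}} A136={{q2,q3},{q1,q2,q3}} A145={{q1,q2},{q2,q3},{q1,q2,q3}} A146={{q2,q3},{q1,q2,q3}} A156={{q2,q3},{q1,q2,q3}} A234={{q1,q4},{q3,q4},{q4,q5},{q1,q4,q5}} A235={{q4,q5},{q1,q4,q5}} A236={{q4},{q1,q4},{q3,q4},{q4,q5},{q1,q4,q5}} A245={{q4,q5},{q1,q4,q5}} A246={{q1,q4},{q3,q4},{q4,q5},{q1,q4,q5}} A256={{q4,q5},{q1,q4,q5}} A345={{q1,q2},{q2,q3},{q4,q5},{q1,q2,q3},{q1,q4,q5}} A346={{q1,q4},{q2,q3},{q3,q4},{q4,q5},{q1,q2,q3},{q1,q4,q5}} A356={{q2,q3},{q4,q5},{q1,q2,q3},{q1,q4,q5}} A456={{q2,q3},{q4,q5},{q1,q2,q3},{q1,q4,q5}}
  A1345={{q1,q2},{q2,q3},{q1,q2,q3}} A1346={{q2,q3},{q1,q2,q3}} A1356={{q2,q3},{q1,q2,q3}} A1456={{q2,q3},{q1,q2,q3}} A2345={{q4,q5},{q1,q4,q5}} A2346={{q1,q4},{q3,q4},{q4,q5},{q1,q4,q5}} A2356={{q4,q5},{q1,q4,q5}} A2456={{q4,q5},{q1,q4,q5}} A3456={{q2,q3},{q4,q5},{q1,q2,q3},{q1,q4,q5}}
  A13456={{q2,q3},{q1,q2,q3}} A23456={{q4,q5},{q1,q4,q5}}
components per intersection:
  A1: {{q2},{q1,q2},{q2,q3},{q1,q2,q3}}
  A2: {{q4},{q1,q4},{q3,q4},{q4,q5},{q1,q4,q5}}
  A3: {{q2},{q1,q2},{q2,q3},{q1,q2,q3}} {{q4},{q1,q4},{q3,q4},{q4,q5},{q1,q4,q5}}
  A4: {{q1},{q3},{q5},{q1,q2},{q1,q3},{q1,q4},{q1,q5},{q2,q3},{q3,q4},{q4,q5},{q1,q2,q3},{q1,q4,q5}}
  A5: {{q2},{q1,q2},{q2,q3},{q1,q2,q3}} {{q5},{q1,q5},{q4,q5},{q1,q4,q5}}
  A6: {{q3},{q4},{q1,q3},{q1,q4},{q2,q3},{q3,q4},{q4,q5},{q1,q2,q3},{q1,q4,q5}}
  A13: {{q2},{q1,q2},{q2,q3},{q1,q2,q3}}
  A14: {{q1,q2},{q2,q3},{q1,q2,q3}}
  A15: {{q2},{q1,q2},{q2,q3},{q1,q2,q3}}
  A16: {{q2,q3},{q1,q2,q3}}
  A23: {{q4},{q1,q4},{q3,q4},{q4,q5},{q1,q4,q5}}
  A24: {{q1,q4},{q4,q5},{q1,q4,q5}} {{q3,q4}}
  A25: {{q4,q5},{q1,q4,q5}}
  A26: {{q4},{q1,q4},{q3,q4},{q4,q5},{q1,q4,q5}}
  A34: {{q1,q2},{q2,q3},{q1,q2,q3}} {{q1,q4},{q4,q5},{q1,q4,q5}} {{q3,q4}}
  A35: {{q2},{q1,q2},{q2,q3},{q1,q2,q3}} {{q4,q5},{q1,q4,q5}}
  A36: {{q4},{q1,q4},{q3,q4},{q4,q5},{q1,q4,q5}} {{q2,q3},{q1,q2,q3}}
  A45: {{q5},{q1,q5},{q4,q5},{q1,q4,q5}} {{q1,q2},{q2,q3},{q1,q2,q3}}
  A46: {{q3},{q1,q3},{q2,q3},{q3,q4},{q1,q2,q3}} {{q1,q4},{q4,q5},{q1,q4,q5}}
  A56: {{q2,q3},{q1,q2,q3}} {{q4,q5},{q1,q4,q5}}
  A134: {{q1,q2},{q2,q3},{q1,q2,q3}}
  A135: {{q2},{q1,q2},{q2,q3},{q1,q2,q3}}
  A136: {{q2,q3},{q1,q2,q3}}
  A145: {{q1,q2},{q2,q3},{q1,q2,q3}}
  A146: {{q2,q3},{q1,q2,q3}}
  A156: {{q2,q3},{q1,q2,q3}}
  A234: {{q1,q4},{q4,q5},{q1,q4,q5}} {{q3,q4}}
  A235: {{q4,q5},{q1,q4,q5}}
  A236: {{q4},{q1,q4},{q3,q4},{q4,q5},{q1,q4,q5}}
  A245: {{q4,q5},{q1,q4,q5}}
  A246: {{q1,q4},{q4,q5},{q1,q4,q5}} {{q3,q4}}
  A256: {{q4,q5},{q1,q4,q5}}
  A345: {{q1,q2},{q2,q3},{q1,q2,q3}} {{q4,q5},{q1,q4,q5}}
  A346: {{q1,q4},{q4,q5},{q1,q4,q5}} {{q2,q3},{q1,q2,q3}} {{q3,q4}}
  A356: {{q2,q3},{q1,q2,q3}} {{q4,q5},{q1,q4,q5}}
  A456: {{q2,q3},{q1,q2,q3}} {{q4,q5},{q1,q4,q5}}
  A1345: {{q1,q2},{q2,q3},{q1,q2,q3}}
  A1346: {{q2,q3},{q1,q2,q3}}
  A1356: {{q2,q3},{q1,q2,q3}}
  A1456: {{q2,q3},{q1,q2,q3}}
  A2345: {{q4,q5},{q1,q4,q5}}
  A2346: {{q1,q4},{q4,q5},{q1,q4,q5}} {{q3,q4}}
  A2356: {{q4,q5},{q1,q4,q5}}
  A2456: {{q4,q5},{q1,q4,q5}}
  A3456: {{q2,q3},{q1,q2,q3}} {{q4,q5},{q1,q4,q5}}
  A13456: {{q2,q3},{q1,q2,q3}}
  A23456: {{q4,q5},{q1,q4,q5}}
C dims 8,22,23,11; δ0: rk 7, SNF 1^7; δ1: rk 14, SNF 1^14; δ2: rk 9, SNF 1^9
degree 0: 8−7−0 = 1 → Ȟ^0 ≅ Z
degree 1: 22−14−7 = 1 → Ȟ^1 ≅ Z
degree 2: 23−9−14 = 0 → Ȟ^2 ≅ 0

Ȟ^0(U;F) ≅ Z,  Ȟ^1(U;F) ≅ Z,  Ȟ^2(U;F) ≅ 0


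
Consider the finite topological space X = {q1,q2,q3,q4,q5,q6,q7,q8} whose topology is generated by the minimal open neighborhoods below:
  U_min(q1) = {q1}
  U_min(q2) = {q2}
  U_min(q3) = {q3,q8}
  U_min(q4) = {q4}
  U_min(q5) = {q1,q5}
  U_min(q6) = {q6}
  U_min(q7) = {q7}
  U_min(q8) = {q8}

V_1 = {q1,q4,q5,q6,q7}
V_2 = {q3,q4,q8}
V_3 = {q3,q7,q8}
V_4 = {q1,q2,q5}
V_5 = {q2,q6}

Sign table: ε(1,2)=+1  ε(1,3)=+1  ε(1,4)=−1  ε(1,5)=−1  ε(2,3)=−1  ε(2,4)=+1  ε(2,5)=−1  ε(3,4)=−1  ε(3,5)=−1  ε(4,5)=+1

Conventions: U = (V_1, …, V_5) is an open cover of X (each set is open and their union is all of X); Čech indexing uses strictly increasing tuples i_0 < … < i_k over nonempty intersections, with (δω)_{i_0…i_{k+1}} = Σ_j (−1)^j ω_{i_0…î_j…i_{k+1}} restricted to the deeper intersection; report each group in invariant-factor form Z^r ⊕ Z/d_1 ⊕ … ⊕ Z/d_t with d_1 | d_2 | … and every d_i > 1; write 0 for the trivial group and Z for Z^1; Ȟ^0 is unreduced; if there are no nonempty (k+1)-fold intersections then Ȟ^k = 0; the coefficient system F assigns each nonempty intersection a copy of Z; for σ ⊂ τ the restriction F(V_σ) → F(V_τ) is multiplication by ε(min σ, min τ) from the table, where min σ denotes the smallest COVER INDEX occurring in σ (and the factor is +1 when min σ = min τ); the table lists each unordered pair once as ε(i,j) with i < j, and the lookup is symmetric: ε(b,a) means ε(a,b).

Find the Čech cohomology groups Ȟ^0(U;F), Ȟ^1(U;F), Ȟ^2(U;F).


Ȟ^0 = 0, Ȟ^1 = Z ⊕ Z/2, Ȟ^2 = 0

nerve simplices:
  V12={q4} V13={q7} V14={q1,q5} V15={q6} V23={q3,q8} V45={q2}
C dims 5,6; δ0: rk 5, SNF 1^4·2
degree 0: 5−5−0 = 0 → Ȟ^0 ≅ 0
degree 1: 6−0−5 = 1 plus torsion [2] → Ȟ^1 ≅ Z ⊕ Z/2
degree 2: 0−0−0 = 0 → Ȟ^2 ≅ 0


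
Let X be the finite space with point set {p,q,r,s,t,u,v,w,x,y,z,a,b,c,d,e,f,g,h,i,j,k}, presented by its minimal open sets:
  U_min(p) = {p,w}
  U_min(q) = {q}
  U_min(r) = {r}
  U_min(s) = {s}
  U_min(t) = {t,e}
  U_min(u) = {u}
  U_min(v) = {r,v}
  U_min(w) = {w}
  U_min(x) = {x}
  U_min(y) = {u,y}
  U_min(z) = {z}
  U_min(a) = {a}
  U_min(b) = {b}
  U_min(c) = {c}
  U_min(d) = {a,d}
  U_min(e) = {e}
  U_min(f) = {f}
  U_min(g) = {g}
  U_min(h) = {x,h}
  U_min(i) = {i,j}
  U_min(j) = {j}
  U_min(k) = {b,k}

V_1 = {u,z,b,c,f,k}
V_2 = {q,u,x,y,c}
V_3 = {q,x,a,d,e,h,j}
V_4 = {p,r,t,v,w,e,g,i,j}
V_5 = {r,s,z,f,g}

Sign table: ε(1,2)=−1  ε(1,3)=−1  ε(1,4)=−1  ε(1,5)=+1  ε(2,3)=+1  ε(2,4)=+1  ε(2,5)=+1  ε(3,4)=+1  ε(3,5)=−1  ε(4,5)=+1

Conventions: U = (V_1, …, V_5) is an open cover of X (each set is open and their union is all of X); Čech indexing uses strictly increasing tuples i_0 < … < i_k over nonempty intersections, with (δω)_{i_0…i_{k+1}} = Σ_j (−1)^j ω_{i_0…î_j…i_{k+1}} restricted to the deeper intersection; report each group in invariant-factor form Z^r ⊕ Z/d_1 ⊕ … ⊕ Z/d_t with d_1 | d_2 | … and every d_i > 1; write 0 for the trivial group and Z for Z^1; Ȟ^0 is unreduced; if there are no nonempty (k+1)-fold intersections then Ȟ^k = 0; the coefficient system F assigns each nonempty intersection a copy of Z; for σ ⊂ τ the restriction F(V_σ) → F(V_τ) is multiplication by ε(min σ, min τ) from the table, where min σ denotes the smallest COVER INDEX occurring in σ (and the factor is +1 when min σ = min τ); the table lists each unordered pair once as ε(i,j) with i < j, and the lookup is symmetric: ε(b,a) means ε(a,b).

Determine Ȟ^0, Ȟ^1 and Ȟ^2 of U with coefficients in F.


intersection data:
  V12={u,c} V15={z,f} V23={q,x} V34={e,j} V45={r,g}
C dims 5,5; δ0: rk 5, SNF 1^4·2
Ȟ^0 = (5 − 5) − 0 = 0, so Ȟ^0 ≅ 0
Ȟ^1 = (5 − 0) − 5 = 0 plus torsion [2], so Ȟ^1 ≅ Z/2
Ȟ^2 = (0 − 0) − 0 = 0, so Ȟ^2 ≅ 0

Ȟ^0 ≅ 0, Ȟ^1 ≅ Z/2 and Ȟ^2 ≅ 0


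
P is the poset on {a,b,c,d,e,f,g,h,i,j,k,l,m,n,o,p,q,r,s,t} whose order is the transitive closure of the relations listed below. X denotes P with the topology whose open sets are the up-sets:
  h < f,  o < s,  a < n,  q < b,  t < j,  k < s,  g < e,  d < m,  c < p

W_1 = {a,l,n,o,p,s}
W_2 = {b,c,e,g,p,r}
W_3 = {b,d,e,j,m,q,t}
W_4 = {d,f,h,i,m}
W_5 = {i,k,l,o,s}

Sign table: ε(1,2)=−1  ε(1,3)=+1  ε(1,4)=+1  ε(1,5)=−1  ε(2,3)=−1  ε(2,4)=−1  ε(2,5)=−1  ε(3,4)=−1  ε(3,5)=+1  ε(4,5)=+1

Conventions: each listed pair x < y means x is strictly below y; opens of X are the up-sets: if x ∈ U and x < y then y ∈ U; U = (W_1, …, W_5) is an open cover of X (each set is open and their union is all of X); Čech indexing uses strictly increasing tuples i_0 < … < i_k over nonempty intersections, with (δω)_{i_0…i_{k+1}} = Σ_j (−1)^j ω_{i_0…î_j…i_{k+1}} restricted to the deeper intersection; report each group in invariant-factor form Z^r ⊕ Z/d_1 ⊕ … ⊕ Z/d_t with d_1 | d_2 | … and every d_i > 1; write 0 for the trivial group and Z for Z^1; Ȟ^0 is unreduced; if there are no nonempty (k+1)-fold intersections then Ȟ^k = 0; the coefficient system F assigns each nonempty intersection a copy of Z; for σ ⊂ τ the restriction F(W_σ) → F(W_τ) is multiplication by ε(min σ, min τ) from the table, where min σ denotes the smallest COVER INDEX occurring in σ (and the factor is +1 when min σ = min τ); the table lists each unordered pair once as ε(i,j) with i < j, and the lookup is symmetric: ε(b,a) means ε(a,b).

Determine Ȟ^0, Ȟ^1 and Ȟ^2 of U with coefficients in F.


Ȟ^0 = Z; Ȟ^1 = Z; Ȟ^2 = 0

intersection data:
  W12={p} W15={l,o,s} W23={b,e} W34={d,m} W45={i}
C dims 5,5; δ0: rk 4, SNF 1^4
Ȟ^0 = (5 − 4) − 0 = 1, so Ȟ^0 ≅ Z
Ȟ^1 = (5 − 0) − 4 = 1, so Ȟ^1 ≅ Z
Ȟ^2 = (0 − 0) − 0 = 0, so Ȟ^2 ≅ 0


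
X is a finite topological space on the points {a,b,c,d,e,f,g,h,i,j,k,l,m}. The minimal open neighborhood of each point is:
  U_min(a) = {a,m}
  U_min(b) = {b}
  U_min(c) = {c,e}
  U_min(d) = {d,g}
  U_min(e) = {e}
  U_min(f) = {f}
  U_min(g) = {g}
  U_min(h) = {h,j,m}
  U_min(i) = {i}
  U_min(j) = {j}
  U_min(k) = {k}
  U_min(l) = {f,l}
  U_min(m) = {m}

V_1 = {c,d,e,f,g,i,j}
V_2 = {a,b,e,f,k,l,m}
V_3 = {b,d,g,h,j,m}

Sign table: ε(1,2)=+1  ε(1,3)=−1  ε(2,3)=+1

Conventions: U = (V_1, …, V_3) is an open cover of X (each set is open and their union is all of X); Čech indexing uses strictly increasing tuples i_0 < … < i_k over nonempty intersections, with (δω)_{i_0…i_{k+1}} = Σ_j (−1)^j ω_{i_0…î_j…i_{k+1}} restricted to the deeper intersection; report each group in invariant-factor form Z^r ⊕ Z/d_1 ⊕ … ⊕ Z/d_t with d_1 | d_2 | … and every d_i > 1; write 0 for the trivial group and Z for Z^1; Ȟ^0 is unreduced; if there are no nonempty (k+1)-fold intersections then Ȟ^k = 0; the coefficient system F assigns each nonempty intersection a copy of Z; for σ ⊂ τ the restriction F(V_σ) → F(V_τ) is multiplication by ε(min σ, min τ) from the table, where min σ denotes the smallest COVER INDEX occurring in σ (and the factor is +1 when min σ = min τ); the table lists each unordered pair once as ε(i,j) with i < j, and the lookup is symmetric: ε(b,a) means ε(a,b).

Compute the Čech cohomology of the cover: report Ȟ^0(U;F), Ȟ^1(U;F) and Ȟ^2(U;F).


nonempty overlaps:
  V12={e,f} V13={d,g,j} V23={b,m}
C dims 3,3; δ0: rk 3, SNF 1^2·2
degree 0: 3−3−0 = 0 → Ȟ^0 ≅ 0
degree 1: 3−0−3 = 0 plus torsion [2] → Ȟ^1 ≅ Z/2
degree 2: 0−0−0 = 0 → Ȟ^2 ≅ 0

Ȟ^0 = 0, Ȟ^1 = Z/2 and Ȟ^2 = 0


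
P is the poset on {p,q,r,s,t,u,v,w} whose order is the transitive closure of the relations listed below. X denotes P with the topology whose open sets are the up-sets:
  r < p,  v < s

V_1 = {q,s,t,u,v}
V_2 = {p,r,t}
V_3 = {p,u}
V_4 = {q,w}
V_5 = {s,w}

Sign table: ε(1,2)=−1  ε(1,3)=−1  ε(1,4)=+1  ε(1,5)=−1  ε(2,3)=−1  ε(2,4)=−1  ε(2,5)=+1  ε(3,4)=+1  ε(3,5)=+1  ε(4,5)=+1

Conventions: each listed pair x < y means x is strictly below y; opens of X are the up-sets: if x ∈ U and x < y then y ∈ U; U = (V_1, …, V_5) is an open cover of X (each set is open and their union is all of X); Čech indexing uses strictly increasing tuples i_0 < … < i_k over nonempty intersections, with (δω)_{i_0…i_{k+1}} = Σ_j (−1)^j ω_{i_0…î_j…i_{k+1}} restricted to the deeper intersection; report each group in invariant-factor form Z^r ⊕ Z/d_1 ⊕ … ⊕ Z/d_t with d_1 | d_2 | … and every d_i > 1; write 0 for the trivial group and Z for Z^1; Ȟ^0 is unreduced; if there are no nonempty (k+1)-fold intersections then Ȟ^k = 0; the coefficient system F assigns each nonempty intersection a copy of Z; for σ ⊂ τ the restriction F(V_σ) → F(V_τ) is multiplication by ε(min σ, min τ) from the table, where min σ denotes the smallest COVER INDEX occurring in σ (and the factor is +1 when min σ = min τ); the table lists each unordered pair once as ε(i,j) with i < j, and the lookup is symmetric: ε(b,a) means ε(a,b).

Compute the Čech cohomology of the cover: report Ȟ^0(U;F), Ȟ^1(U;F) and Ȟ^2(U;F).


Ȟ^0 = 0; Ȟ^1 = Z ⊕ Z/2; Ȟ^2 = 0

nonempty overlaps:
  V12={t} V13={u} V14={q} V15={s} V23={p} V45={w}
C dims 5,6; δ0: rk 5, SNF 1^4·2
degree 0: 5−5−0 = 0 → Ȟ^0 ≅ 0
degree 1: 6−0−5 = 1 plus torsion [2] → Ȟ^1 ≅ Z ⊕ Z/2
degree 2: 0−0−0 = 0 → Ȟ^2 ≅ 0
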